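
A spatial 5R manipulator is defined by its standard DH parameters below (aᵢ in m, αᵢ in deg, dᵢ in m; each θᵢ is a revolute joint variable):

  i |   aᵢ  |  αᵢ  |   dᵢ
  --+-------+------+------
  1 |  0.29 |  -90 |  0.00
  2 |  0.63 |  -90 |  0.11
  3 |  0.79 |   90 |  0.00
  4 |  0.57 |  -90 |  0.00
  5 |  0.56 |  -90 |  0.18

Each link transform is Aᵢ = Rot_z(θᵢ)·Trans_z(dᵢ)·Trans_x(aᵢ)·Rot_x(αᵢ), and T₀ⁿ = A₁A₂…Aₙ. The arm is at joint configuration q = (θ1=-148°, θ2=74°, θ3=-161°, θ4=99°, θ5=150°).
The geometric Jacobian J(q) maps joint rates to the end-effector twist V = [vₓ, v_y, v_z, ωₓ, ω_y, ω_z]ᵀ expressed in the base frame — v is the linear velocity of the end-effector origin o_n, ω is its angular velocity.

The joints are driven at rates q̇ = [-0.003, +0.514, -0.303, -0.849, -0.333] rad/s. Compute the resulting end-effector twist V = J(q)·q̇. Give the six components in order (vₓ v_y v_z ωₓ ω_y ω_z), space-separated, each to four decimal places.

0.3148 0.1748 0.0487 0.5581 -1.3302 0.0994

o_n = [0.0653, -0.6310, -0.1643]
J₁: ẑ×o_n = [0.6310, 0.0653, -0.0000], ω = ẑ
J2: z=[0.5299, -0.8480, 0.0000] o=[-0.2459, -0.1537, 0.0000] → [0.1393, 0.0870, 0.0110, 0.5299, -0.8480, 0.0000]
J3: z=[0.8152, 0.5094, -0.2756] o=[-0.3349, -0.3390, -0.6056] → [0.1443, -0.4701, -0.4419, 0.8152, 0.5094, -0.2756]
J4: z=[-0.4249, 0.8494, 0.3130] o=[-0.0240, -0.4480, 0.1124] → [-0.1777, -0.0896, 0.0019, -0.4249, 0.8494, 0.3130]
J5: z=[-0.5162, 0.0566, -0.8546] o=[0.3998, -0.1489, -0.1238] → [-0.4143, 0.2650, 0.2678, -0.5162, 0.0566, -0.8546]
V = J·q̇ = [0.3148, 0.1748, 0.0487, 0.5581, -1.3302, 0.0994]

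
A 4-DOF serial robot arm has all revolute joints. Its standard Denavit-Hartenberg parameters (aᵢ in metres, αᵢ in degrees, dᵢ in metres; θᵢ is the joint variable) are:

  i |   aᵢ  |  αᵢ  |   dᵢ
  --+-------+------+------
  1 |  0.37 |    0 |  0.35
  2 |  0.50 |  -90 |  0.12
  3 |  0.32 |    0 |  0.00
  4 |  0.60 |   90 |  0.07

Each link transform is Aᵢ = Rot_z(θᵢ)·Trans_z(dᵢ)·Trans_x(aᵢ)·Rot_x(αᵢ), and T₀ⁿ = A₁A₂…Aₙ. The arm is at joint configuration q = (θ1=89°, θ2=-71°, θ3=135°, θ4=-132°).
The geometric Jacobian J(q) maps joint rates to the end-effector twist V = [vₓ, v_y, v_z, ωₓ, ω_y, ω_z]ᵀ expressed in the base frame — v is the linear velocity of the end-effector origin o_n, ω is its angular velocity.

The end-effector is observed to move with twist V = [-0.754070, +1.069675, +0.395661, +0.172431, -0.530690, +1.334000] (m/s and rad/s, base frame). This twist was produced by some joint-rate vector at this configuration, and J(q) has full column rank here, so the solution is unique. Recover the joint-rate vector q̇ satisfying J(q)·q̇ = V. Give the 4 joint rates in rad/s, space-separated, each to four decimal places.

o_n = [0.8150, 0.7063, 0.2123]
J₁: ẑ×o_n = [-0.7063, 0.8150, 0.0000], ω = ẑ
J2: z=[0.0000, 0.0000, 1.0000] o=[0.0065, 0.3699, 0.3500] → [-0.3363, 0.8085, 0.0000, 0.0000, 0.0000, 1.0000]
J3: z=[-0.3090, 0.9511, 0.0000] o=[0.4820, 0.5245, 0.4700] → [-0.2451, -0.0796, -0.3729, -0.3090, 0.9511, 0.0000]
J4: z=[-0.3090, 0.9511, 0.0000] o=[0.2668, 0.4545, 0.2437] → [-0.0299, -0.0097, -0.5992, -0.3090, 0.9511, 0.0000]
q̇ = J⁺·V = [0.7130, 0.6210, 0.2710, -0.8290]

0.7130 0.6210 0.2710 -0.8290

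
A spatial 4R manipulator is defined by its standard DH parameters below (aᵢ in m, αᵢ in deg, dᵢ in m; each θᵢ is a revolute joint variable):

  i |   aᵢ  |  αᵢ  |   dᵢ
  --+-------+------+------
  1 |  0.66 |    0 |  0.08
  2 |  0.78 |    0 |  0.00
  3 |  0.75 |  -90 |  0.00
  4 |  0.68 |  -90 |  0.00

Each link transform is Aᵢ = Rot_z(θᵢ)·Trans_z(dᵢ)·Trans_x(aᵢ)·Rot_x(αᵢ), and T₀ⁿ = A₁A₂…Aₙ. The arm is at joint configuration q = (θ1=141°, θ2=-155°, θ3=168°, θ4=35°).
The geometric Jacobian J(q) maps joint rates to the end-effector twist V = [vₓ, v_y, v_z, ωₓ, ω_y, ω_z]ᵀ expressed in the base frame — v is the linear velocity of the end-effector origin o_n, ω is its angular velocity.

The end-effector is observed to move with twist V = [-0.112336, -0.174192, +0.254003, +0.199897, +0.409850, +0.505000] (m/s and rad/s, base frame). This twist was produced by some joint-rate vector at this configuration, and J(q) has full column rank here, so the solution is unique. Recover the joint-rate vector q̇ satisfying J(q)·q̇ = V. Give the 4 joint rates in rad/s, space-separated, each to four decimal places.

-0.8760 0.7330 0.6480 -0.4560

o_n = [-0.9308, 0.7996, -0.3100]
J₁: ẑ×o_n = [-0.7996, -0.9308, 0.0000], ω = ẑ
J2: z=[0.0000, 0.0000, 1.0000] o=[-0.5129, 0.4154, 0.0800] → [-0.3843, -0.4179, 0.0000, 0.0000, 0.0000, 1.0000]
J3: z=[0.0000, 0.0000, 1.0000] o=[0.2439, 0.2267, 0.0800] → [-0.5730, -1.1747, 0.0000, 0.0000, 0.0000, 1.0000]
J4: z=[-0.4384, -0.8988, 0.0000] o=[-0.4302, 0.5554, 0.0800] → [0.3506, -0.1710, -0.5570, -0.4384, -0.8988, 0.0000]
q̇ = J⁺·V = [-0.8760, 0.7330, 0.6480, -0.4560]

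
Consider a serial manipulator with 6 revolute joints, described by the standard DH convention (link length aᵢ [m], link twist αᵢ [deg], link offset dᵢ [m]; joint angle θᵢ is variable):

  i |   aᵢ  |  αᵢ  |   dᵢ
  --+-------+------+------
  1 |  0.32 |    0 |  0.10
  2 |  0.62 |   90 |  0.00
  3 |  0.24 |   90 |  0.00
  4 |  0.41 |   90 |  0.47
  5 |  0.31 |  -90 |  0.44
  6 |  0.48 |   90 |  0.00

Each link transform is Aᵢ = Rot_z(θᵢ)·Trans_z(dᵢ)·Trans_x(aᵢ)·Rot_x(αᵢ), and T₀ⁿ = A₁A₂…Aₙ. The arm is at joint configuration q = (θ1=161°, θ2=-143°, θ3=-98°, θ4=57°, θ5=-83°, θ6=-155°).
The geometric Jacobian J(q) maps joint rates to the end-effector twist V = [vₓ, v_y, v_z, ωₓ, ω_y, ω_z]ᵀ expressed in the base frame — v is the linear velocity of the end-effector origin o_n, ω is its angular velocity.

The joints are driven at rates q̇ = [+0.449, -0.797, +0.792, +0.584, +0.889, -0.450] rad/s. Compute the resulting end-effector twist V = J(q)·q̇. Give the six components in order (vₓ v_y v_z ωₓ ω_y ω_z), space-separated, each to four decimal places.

0.7213 -0.3153 -0.3477 -0.5855 -0.1200 -0.7718

o_n = [-0.4099, 0.0893, -0.8018]
J₁: ẑ×o_n = [-0.0893, -0.4099, 0.0000], ω = ẑ
J2: z=[0.0000, 0.0000, 1.0000] o=[-0.3026, 0.1042, 0.1000] → [0.0148, -0.1073, 0.0000, 0.0000, 0.0000, 1.0000]
J3: z=[0.3090, -0.9511, 0.0000] o=[0.2871, 0.2958, 0.1000] → [0.8577, 0.2787, -0.7267, 0.3090, -0.9511, 0.0000]
J4: z=[-0.9418, -0.3060, 0.1392] o=[0.2553, 0.2855, -0.1377] → [0.2305, -0.7181, -0.0189, -0.9418, -0.3060, 0.1392]
J5: z=[-0.2793, 0.4819, -0.8305] o=[-0.1106, -0.1950, -0.2934] → [-0.0089, 0.1066, 0.0648, -0.2793, 0.4819, -0.8305]
J6: z=[0.0709, -0.8522, -0.5184] o=[0.0633, 0.0802, -0.7220] → [0.0727, 0.2510, -0.4026, 0.0709, -0.8522, -0.5184]
V = J·q̇ = [0.7213, -0.3153, -0.3477, -0.5855, -0.1200, -0.7718]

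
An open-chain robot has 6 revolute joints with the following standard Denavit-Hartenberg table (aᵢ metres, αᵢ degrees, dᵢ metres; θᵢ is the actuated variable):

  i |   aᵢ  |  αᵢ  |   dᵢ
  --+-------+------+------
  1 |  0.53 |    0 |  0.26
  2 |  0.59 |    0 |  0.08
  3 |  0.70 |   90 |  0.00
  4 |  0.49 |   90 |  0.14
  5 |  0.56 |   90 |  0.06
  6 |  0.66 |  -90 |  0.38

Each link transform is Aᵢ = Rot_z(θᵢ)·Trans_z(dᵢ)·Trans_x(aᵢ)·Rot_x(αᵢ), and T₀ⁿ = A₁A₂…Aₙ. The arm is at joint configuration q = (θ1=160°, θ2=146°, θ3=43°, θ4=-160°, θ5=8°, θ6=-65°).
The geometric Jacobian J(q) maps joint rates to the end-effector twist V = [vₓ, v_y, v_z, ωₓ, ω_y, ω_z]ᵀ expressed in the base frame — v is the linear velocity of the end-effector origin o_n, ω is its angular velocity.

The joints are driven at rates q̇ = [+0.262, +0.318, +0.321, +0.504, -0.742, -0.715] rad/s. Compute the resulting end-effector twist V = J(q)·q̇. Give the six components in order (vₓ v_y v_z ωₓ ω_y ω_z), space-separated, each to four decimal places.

o_n = [-0.5277, -0.1011, -0.6355]
J₁: ẑ×o_n = [0.1011, -0.5277, 0.0000], ω = ẑ
J2: z=[0.0000, 0.0000, 1.0000] o=[-0.4980, 0.1813, 0.2600] → [0.2824, -0.0297, 0.0000, 0.0000, 0.0000, 1.0000]
J3: z=[0.0000, 0.0000, 1.0000] o=[-0.1512, -0.2960, 0.3400] → [-0.1950, -0.3765, 0.0000, 0.0000, 0.0000, 1.0000]
J4: z=[-0.1908, -0.9816, 0.0000] o=[0.5359, -0.4296, 0.3400] → [0.9576, -0.1861, -1.1067, -0.1908, -0.9816, 0.0000]
J5: z=[-0.3357, 0.0653, 0.9397] o=[0.0572, -0.4792, 0.1724] → [-0.4080, -0.8209, -0.0888, -0.3357, 0.0653, 0.9397]
J6: z=[0.0606, 0.9970, -0.0476] o=[-0.4894, -0.4523, 0.0391] → [-0.6559, 0.0427, 0.0595, 0.0606, 0.9970, -0.0476]
V = J·q̇ = [1.3081, 0.2162, -0.5345, 0.1096, -1.2560, 0.2378]

1.3081 0.2162 -0.5345 0.1096 -1.2560 0.2378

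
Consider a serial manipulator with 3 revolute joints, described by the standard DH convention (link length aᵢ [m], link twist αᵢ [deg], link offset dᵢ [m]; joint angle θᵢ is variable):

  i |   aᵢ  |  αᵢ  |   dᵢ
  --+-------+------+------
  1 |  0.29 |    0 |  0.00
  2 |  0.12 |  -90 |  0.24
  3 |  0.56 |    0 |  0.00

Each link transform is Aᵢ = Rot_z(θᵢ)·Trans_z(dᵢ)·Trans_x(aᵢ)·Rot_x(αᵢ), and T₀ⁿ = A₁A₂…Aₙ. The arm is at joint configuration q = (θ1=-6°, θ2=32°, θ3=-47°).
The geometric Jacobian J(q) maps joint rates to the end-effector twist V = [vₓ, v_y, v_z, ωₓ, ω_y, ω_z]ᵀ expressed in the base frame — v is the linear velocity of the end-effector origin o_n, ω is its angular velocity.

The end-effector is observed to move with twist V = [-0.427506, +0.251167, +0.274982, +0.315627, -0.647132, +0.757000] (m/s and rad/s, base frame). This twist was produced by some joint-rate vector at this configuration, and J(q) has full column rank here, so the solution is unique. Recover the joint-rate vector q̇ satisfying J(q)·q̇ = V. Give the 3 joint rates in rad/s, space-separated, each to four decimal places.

0.1350 0.6220 -0.7200

o_n = [0.7395, 0.1897, 0.6496]
J₁: ẑ×o_n = [-0.1897, 0.7395, 0.0000], ω = ẑ
J2: z=[0.0000, 0.0000, 1.0000] o=[0.2884, -0.0303, 0.0000] → [-0.2200, 0.4511, 0.0000, 0.0000, 0.0000, 1.0000]
J3: z=[-0.4384, 0.8988, 0.0000] o=[0.3963, 0.0223, 0.2400] → [0.3681, 0.1795, -0.3819, -0.4384, 0.8988, 0.0000]
q̇ = J⁺·V = [0.1350, 0.6220, -0.7200]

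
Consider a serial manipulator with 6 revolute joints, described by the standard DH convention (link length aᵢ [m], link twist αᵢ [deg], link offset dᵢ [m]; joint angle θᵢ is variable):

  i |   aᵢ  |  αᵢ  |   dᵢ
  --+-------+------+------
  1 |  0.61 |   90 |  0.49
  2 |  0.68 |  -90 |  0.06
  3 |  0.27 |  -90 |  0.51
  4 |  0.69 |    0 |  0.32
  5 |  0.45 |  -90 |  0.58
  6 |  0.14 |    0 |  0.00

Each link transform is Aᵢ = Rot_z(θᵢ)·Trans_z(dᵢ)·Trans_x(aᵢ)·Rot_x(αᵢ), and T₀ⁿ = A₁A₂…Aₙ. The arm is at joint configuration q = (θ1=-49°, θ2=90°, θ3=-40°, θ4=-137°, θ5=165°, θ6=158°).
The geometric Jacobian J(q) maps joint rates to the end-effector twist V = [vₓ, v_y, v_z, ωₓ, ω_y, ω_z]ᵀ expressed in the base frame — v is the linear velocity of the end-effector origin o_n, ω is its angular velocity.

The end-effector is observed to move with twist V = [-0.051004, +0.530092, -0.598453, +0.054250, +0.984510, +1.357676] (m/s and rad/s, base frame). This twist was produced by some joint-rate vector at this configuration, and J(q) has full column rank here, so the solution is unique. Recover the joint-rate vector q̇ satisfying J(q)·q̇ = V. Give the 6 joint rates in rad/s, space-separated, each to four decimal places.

o_n = [0.2769, 0.5325, 1.7516]
J₁: ẑ×o_n = [-0.5325, 0.2769, 0.0000], ω = ẑ
J2: z=[-0.7547, -0.6561, 0.0000] o=[0.4002, -0.4604, 0.4900] → [-0.8277, 0.9522, -0.8303, -0.7547, -0.6561, 0.0000]
J3: z=[-0.6561, 0.7547, 0.0000] o=[0.3549, -0.4997, 1.1700] → [0.4390, 0.3816, -0.6184, -0.6561, 0.7547, 0.0000]
J4: z=[0.5781, 0.5026, 0.6428] o=[-0.1107, -0.2287, 1.3768] → [-0.3010, 0.0324, 0.2453, 0.5781, 0.5026, 0.6428]
J5: z=[0.5781, 0.5026, 0.6428] o=[0.0104, 0.5001, 1.1960] → [0.2584, -0.1500, -0.1152, 0.5781, 0.5026, 0.6428]
J6: z=[0.8070, -0.4684, -0.3596] o=[0.2916, 0.4646, 1.8731] → [0.0814, 0.1033, 0.0480, 0.8070, -0.4684, -0.3596]
q̇ = J⁺·V = [0.7080, 0.1400, 0.7710, 0.3110, 0.7400, 0.0720]

0.7080 0.1400 0.7710 0.3110 0.7400 0.0720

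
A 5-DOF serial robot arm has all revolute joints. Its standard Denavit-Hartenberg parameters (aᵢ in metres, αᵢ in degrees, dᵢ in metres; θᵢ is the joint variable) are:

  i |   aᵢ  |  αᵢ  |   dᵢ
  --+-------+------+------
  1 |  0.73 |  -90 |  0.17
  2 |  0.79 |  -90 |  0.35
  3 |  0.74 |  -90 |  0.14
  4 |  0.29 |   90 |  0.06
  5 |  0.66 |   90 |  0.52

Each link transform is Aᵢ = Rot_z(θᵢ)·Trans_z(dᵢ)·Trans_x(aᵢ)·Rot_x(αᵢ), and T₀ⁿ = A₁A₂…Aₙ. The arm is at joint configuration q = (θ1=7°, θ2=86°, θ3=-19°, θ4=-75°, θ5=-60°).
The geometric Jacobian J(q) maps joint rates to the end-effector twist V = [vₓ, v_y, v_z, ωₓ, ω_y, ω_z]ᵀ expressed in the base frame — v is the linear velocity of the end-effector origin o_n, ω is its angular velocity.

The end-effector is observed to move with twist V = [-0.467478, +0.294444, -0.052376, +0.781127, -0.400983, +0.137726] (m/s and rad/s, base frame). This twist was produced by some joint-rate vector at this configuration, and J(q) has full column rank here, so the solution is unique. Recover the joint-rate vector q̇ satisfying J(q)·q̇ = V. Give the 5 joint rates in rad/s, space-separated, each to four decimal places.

0.9100 -0.2270 -0.4860 0.5190 -0.7140

o_n = [-0.1884, 0.9474, -0.8884]
J₁: ẑ×o_n = [-0.9474, -0.1884, 0.0000], ω = ẑ
J2: z=[-0.1219, 0.9925, 0.0000] o=[0.7246, 0.0890, 0.1700] → [-1.0505, -0.1290, 0.8016, -0.1219, 0.9925, 0.0000]
J3: z=[-0.9901, -0.1216, -0.0698] o=[0.7366, 0.4431, -0.6181] → [0.0681, -0.2032, -0.6118, -0.9901, -0.1216, -0.0698]
J4: z=[0.1378, -0.9357, -0.3248] o=[0.6171, 0.6711, -1.3258] → [-0.3195, 0.2014, -0.7157, 0.1378, -0.9357, -0.3248]
J5: z=[-0.2812, -0.3514, 0.8930] o=[0.3499, 0.6058, -1.4356] → [-0.4974, -0.3269, -0.2852, -0.2812, -0.3514, 0.8930]
q̇ = J⁺·V = [0.9100, -0.2270, -0.4860, 0.5190, -0.7140]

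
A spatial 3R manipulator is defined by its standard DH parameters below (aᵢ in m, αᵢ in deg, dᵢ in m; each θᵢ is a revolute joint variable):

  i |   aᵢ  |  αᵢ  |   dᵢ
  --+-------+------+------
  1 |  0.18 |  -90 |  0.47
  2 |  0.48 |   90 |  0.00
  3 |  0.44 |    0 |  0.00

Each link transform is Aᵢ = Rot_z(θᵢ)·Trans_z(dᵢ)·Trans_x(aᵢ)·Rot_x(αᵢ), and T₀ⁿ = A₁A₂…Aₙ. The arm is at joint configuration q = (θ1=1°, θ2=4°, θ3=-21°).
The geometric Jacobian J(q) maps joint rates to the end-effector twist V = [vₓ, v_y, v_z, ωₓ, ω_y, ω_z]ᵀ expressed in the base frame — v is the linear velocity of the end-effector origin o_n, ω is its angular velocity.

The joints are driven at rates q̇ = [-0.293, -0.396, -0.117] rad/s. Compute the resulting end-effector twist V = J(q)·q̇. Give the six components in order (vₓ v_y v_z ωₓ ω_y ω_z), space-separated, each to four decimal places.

-0.0337 -0.3618 0.3532 -0.0012 -0.3961 -0.4097

o_n = [1.0712, -0.1390, 0.4079]
J₁: ẑ×o_n = [0.1390, 1.0712, -0.0000], ω = ẑ
J2: z=[-0.0175, 0.9998, 0.0000] o=[0.1800, 0.0031, 0.4700] → [-0.0621, -0.0011, -0.8886, -0.0175, 0.9998, 0.0000]
J3: z=[0.0697, 0.0012, 0.9976] o=[0.6587, 0.0115, 0.4365] → [0.1501, 0.4135, -0.0110, 0.0697, 0.0012, 0.9976]
V = J·q̇ = [-0.0337, -0.3618, 0.3532, -0.0012, -0.3961, -0.4097]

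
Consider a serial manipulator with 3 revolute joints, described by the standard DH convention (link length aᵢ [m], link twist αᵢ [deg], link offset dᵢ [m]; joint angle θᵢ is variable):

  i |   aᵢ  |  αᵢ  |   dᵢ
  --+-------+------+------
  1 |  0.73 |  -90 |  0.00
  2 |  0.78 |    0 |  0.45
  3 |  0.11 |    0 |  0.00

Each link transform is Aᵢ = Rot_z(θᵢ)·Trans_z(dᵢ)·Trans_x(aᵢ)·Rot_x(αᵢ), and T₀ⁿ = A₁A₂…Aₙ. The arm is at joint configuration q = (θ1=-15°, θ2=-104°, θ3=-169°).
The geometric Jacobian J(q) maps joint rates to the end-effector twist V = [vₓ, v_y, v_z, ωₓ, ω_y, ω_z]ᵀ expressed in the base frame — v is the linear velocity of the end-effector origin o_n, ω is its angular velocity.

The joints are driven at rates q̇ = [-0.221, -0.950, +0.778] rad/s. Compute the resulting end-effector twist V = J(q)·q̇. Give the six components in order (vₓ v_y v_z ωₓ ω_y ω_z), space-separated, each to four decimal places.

o_n = [0.6449, 0.2931, 0.6470]
J₁: ẑ×o_n = [-0.2931, 0.6449, 0.0000], ω = ẑ
J2: z=[0.2588, 0.9659, 0.0000] o=[0.7051, -0.1889, 0.0000] → [0.6249, -0.1675, 0.1829, 0.2588, 0.9659, 0.0000]
J3: z=[0.2588, 0.9659, 0.0000] o=[0.6393, 0.2946, 0.7568] → [-0.1061, 0.0284, -0.0058, 0.2588, 0.9659, 0.0000]
V = J·q̇ = [-0.6115, 0.0387, -0.1783, -0.0445, -0.1661, -0.2210]

-0.6115 0.0387 -0.1783 -0.0445 -0.1661 -0.2210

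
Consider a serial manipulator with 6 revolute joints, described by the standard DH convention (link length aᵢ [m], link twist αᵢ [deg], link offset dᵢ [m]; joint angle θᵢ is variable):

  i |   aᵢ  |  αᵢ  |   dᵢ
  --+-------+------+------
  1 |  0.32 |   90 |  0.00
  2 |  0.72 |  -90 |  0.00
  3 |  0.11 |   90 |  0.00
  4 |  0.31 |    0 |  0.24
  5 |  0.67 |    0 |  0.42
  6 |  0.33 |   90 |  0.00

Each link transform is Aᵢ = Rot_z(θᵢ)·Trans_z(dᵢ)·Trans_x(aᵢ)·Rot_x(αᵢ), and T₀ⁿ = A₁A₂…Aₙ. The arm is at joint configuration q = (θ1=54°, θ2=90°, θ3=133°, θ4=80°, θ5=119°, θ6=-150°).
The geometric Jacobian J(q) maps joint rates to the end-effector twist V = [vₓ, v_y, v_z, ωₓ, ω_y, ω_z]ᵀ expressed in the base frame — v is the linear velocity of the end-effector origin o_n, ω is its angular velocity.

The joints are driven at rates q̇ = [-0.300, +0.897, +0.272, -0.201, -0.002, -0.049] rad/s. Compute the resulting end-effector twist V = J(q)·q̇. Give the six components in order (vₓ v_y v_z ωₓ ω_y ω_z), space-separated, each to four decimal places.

-0.9110 -0.8430 -0.4281 0.7049 -0.8483 -0.4843

o_n = [-0.2239, 0.1426, 1.3754]
J₁: ẑ×o_n = [-0.1426, -0.2239, 0.0000], ω = ẑ
J2: z=[0.8090, -0.5878, 0.0000] o=[0.1881, 0.2589, 0.0000] → [-0.8084, -1.1127, -0.3362, 0.8090, -0.5878, 0.0000]
J3: z=[-0.5878, -0.8090, 0.0000] o=[0.1881, 0.2589, 0.7200] → [-0.5302, 0.3852, -0.2650, -0.5878, -0.8090, 0.0000]
J4: z=[-0.5517, 0.4009, 0.7314] o=[0.1230, 0.3062, 0.6450] → [0.4124, 0.1493, 0.2293, -0.5517, 0.4009, 0.7314]
J5: z=[-0.5517, 0.4009, 0.7314] o=[-0.2207, 0.1785, 0.7838] → [0.2634, 0.3241, 0.0211, -0.5517, 0.4009, 0.7314]
J6: z=[-0.5517, 0.4009, 0.7314] o=[0.0506, 0.2510, 1.5230] → [0.0201, -0.2822, 0.1699, -0.5517, 0.4009, 0.7314]
V = J·q̇ = [-0.9110, -0.8430, -0.4281, 0.7049, -0.8483, -0.4843]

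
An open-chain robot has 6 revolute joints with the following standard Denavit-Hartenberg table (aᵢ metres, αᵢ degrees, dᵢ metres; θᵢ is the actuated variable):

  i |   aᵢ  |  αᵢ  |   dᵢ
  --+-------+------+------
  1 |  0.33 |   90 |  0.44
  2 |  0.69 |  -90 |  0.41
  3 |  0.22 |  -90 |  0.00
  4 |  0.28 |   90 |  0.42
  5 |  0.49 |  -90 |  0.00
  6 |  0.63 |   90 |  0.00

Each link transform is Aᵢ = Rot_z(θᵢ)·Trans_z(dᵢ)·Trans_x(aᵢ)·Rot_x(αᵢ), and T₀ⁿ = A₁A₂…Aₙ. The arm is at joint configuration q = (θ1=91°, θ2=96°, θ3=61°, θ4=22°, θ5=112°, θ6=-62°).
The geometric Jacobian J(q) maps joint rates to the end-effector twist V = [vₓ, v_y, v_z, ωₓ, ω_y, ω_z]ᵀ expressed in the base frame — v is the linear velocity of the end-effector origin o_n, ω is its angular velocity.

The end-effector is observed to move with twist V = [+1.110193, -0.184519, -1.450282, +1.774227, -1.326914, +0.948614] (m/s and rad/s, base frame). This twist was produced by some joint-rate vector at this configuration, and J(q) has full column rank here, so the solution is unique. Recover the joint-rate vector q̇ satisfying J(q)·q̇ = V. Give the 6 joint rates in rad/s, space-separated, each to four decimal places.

0.7050 0.9750 0.2760 -0.3690 0.7880 0.9160

o_n = [-0.5067, -0.1853, 0.2728]
J₁: ẑ×o_n = [0.1853, -0.5067, 0.0000], ω = ẑ
J2: z=[0.9998, 0.0175, 0.0000] o=[-0.0058, 0.3299, 0.4400] → [-0.0029, 0.1671, -0.5064, 0.9998, 0.0175, 0.0000]
J3: z=[0.0174, -0.9944, -0.1045] o=[0.4054, 0.2650, 1.1262] → [0.8015, 0.1102, -0.9148, 0.0174, -0.9944, -0.1045]
J4: z=[-0.4863, 0.0829, -0.8698] o=[0.2132, 0.2505, 1.2323] → [-0.4586, 0.1596, 0.2717, -0.4863, 0.0829, -0.8698]
J5: z=[-0.3112, -0.9467, 0.0837] o=[-0.2196, 0.3725, 1.0031] → [0.7380, -0.2513, -0.0982, -0.3112, -0.9467, 0.0837]
J6: z=[0.9392, -0.3198, -0.1250] o=[-0.2907, 0.3530, 0.5187] → [0.0113, 0.2579, -0.5747, 0.9392, -0.3198, -0.1250]
q̇ = J⁺·V = [0.7050, 0.9750, 0.2760, -0.3690, 0.7880, 0.9160]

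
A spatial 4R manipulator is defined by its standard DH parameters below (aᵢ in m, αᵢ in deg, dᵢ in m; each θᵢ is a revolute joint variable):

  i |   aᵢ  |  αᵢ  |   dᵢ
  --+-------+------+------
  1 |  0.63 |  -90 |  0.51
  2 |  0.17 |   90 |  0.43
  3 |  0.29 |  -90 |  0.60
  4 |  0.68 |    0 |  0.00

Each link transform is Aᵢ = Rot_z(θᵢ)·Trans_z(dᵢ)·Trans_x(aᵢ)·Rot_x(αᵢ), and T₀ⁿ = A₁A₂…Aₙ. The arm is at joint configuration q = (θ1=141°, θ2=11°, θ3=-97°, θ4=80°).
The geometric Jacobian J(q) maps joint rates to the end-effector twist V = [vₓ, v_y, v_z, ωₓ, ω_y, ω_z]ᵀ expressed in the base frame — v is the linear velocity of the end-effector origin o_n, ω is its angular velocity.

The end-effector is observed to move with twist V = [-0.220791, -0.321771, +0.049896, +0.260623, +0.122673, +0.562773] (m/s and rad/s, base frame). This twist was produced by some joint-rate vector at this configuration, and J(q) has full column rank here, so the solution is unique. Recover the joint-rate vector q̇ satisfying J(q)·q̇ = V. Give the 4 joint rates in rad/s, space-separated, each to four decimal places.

0.6250 -0.2730 -0.0850 -0.1120

o_n = [-0.5867, 0.4430, 0.4187]
J₁: ẑ×o_n = [-0.4430, -0.5867, 0.0000], ω = ẑ
J2: z=[-0.6293, -0.7771, 0.0000] o=[-0.4896, 0.3965, 0.5100] → [0.0710, -0.0575, -0.1048, -0.6293, -0.7771, 0.0000]
J3: z=[-0.1483, 0.1201, 0.9816] o=[-0.8899, 0.1673, 0.4776] → [-0.2777, 0.2889, -0.0773, -0.1483, 0.1201, 0.9816]
J4: z=[-0.6805, 0.7079, -0.1894] o=[-0.7708, 0.4412, 1.0733] → [-0.4630, -0.4803, -0.1315, -0.6805, 0.7079, -0.1894]
q̇ = J⁺·V = [0.6250, -0.2730, -0.0850, -0.1120]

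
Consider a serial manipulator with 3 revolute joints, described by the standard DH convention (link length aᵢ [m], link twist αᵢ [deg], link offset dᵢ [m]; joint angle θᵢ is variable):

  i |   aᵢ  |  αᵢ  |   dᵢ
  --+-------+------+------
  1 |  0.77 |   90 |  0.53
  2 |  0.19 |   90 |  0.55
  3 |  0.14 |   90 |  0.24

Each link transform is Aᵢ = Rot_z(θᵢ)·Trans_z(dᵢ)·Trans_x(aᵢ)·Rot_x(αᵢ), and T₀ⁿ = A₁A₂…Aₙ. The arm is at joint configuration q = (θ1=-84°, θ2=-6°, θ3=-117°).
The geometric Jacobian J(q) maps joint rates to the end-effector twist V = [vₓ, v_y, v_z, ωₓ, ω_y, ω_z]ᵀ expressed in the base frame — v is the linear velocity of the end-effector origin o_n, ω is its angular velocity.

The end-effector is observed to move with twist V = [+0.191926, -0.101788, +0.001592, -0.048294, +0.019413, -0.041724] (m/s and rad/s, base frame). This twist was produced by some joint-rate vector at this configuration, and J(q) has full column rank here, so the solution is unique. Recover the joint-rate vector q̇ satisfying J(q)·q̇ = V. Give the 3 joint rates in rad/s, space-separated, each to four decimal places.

0.1900 0.0460 0.2330

o_n = [-0.3319, -0.9103, 0.2781]
J₁: ẑ×o_n = [0.9103, -0.3319, 0.0000], ω = ẑ
J2: z=[-0.9945, -0.1045, 0.0000] o=[0.0805, -0.7658, 0.5300] → [0.0263, -0.2505, 0.1007, -0.9945, -0.1045, 0.0000]
J3: z=[-0.0109, 0.1040, -0.9945] o=[-0.4467, -1.0112, 0.5101] → [0.0762, -0.1167, -0.0130, -0.0109, 0.1040, -0.9945]
q̇ = J⁺·V = [0.1900, 0.0460, 0.2330]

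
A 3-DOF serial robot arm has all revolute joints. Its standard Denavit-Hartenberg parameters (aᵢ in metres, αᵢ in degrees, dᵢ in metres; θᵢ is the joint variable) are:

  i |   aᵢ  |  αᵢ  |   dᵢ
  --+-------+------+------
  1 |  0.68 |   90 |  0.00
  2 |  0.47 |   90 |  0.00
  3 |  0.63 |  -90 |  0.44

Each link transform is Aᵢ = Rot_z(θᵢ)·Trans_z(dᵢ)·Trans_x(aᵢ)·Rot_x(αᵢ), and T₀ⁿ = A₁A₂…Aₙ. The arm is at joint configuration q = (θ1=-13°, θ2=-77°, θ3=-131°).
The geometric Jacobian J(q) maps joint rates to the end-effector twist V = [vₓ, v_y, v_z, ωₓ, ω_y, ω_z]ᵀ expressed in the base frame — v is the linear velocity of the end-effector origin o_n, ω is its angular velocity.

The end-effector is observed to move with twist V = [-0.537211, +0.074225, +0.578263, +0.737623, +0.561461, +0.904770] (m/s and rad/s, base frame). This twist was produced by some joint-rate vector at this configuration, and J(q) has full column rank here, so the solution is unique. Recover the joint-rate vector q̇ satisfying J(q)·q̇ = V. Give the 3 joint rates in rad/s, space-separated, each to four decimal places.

0.7680 -0.7130 -0.6080

o_n = [0.3642, 0.4039, -0.1542]
J₁: ẑ×o_n = [-0.4039, 0.3642, 0.0000], ω = ẑ
J2: z=[-0.2250, -0.9744, 0.0000] o=[0.6626, -0.1530, 0.0000] → [0.1503, -0.0347, -0.4160, -0.2250, -0.9744, 0.0000]
J3: z=[-0.9494, 0.2192, -0.2250] o=[0.7656, -0.1768, -0.4580] → [0.1972, 0.3787, -0.4633, -0.9494, 0.2192, -0.2250]
q̇ = J⁺·V = [0.7680, -0.7130, -0.6080]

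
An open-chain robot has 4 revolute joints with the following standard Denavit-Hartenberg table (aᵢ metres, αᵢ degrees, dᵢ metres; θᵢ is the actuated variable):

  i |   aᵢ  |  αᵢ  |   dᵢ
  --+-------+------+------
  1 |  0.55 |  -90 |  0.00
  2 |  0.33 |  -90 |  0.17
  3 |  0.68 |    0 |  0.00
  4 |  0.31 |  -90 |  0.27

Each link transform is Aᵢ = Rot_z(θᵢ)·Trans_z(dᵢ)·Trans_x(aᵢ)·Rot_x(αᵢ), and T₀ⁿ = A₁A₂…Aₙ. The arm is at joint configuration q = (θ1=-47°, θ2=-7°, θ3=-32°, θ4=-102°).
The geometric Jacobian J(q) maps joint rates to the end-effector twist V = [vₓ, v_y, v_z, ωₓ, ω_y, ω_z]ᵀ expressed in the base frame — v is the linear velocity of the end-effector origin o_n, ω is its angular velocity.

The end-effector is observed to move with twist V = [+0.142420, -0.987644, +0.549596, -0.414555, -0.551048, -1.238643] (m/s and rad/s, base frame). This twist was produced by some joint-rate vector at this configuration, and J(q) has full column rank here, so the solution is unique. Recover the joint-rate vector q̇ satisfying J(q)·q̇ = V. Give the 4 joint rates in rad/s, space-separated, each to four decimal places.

-0.2590 -0.6790 0.7860 0.2010

o_n = [1.4165, -0.4144, -0.1837]
J₁: ẑ×o_n = [0.4144, 1.4165, -0.0000], ω = ẑ
J2: z=[0.7314, 0.6820, 0.0000] o=[0.3751, -0.4022, 0.0000] → [-0.1253, 0.1344, -0.7191, 0.7314, 0.6820, 0.0000]
J3: z=[0.0831, -0.0891, -0.9925] o=[0.7228, -0.5259, 0.0402] → [0.1306, -0.6699, 0.0711, 0.0831, -0.0891, -0.9925]
J4: z=[0.0831, -0.0891, -0.9925] o=[1.3767, -0.6987, 0.1105] → [0.3084, -0.0150, 0.0272, 0.0831, -0.0891, -0.9925]
q̇ = J⁺·V = [-0.2590, -0.6790, 0.7860, 0.2010]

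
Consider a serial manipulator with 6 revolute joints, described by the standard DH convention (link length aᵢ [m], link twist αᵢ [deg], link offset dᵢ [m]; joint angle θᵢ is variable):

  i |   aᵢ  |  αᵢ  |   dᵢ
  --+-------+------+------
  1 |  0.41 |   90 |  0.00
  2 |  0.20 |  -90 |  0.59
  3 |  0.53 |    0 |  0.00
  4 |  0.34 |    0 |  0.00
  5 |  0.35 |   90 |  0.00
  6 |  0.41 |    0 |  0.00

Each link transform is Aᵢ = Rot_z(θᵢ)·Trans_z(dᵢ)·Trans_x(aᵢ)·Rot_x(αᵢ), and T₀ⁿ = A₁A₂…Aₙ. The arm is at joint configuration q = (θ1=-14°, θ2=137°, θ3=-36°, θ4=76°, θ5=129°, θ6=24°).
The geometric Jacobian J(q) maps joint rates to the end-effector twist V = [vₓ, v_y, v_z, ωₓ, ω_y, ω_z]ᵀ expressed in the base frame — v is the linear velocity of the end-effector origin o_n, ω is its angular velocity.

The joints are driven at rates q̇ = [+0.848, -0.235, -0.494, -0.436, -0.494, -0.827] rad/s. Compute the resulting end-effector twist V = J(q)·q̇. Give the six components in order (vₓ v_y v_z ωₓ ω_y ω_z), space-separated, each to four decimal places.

0.7500 0.5612 0.3595 0.9148 -0.8225 1.7818

o_n = [0.0294, -0.5687, -0.0006]
J₁: ẑ×o_n = [0.5687, 0.0294, -0.0000], ω = ẑ
J2: z=[-0.2419, -0.9703, 0.0000] o=[0.3978, -0.0992, 0.0000] → [0.0006, -0.0001, -0.2439, -0.2419, -0.9703, 0.0000]
J3: z=[-0.6617, 0.1650, -0.7314] o=[0.1132, -0.6363, 0.1364] → [0.0268, -0.0294, -0.0309, -0.6617, 0.1650, -0.7314]
J4: z=[-0.6617, 0.1650, -0.7314] o=[-0.2665, -0.8627, 0.4288] → [0.1441, -0.5005, -0.2433, -0.6617, 0.1650, -0.7314]
J5: z=[-0.6617, 0.1650, -0.7314] o=[-0.3984, -0.6045, 0.6065] → [-0.0740, -0.7146, -0.0943, -0.6617, 0.1650, -0.7314]
J6: z=[0.1021, 0.9862, 0.1301] o=[-0.1385, -0.6005, 0.3721] → [-0.3717, 0.0599, -0.1623, 0.1021, 0.9862, 0.1301]
V = J·q̇ = [0.7500, 0.5612, 0.3595, 0.9148, -0.8225, 1.7818]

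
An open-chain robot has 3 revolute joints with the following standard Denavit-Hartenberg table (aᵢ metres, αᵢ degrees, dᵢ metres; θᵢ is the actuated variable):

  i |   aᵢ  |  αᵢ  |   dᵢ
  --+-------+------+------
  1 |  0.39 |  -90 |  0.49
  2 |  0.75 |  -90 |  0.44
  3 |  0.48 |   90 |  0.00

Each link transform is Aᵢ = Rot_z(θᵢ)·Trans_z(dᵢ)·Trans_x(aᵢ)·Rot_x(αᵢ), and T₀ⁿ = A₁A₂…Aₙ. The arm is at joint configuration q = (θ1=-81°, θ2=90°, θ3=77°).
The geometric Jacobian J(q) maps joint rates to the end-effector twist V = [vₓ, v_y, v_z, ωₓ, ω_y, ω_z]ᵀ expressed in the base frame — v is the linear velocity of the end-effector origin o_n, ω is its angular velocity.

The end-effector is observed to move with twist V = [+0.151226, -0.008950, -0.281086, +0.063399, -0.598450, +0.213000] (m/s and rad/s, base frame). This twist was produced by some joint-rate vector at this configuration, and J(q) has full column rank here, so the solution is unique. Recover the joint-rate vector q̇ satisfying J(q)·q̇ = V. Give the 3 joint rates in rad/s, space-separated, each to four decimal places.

o_n = [0.0337, -0.3895, -0.3680]
J₁: ẑ×o_n = [0.3895, 0.0337, -0.0000], ω = ẑ
J2: z=[0.9877, 0.1564, 0.0000] o=[0.0610, -0.3852, 0.4900] → [-0.1342, 0.8474, -0.0000, 0.9877, 0.1564, 0.0000]
J3: z=[-0.1564, 0.9877, -0.0000] o=[0.4956, -0.3164, -0.2600] → [-0.1066, -0.0169, 0.4677, -0.1564, 0.9877, -0.0000]
q̇ = J⁺·V = [0.2130, -0.0310, -0.6010]

0.2130 -0.0310 -0.6010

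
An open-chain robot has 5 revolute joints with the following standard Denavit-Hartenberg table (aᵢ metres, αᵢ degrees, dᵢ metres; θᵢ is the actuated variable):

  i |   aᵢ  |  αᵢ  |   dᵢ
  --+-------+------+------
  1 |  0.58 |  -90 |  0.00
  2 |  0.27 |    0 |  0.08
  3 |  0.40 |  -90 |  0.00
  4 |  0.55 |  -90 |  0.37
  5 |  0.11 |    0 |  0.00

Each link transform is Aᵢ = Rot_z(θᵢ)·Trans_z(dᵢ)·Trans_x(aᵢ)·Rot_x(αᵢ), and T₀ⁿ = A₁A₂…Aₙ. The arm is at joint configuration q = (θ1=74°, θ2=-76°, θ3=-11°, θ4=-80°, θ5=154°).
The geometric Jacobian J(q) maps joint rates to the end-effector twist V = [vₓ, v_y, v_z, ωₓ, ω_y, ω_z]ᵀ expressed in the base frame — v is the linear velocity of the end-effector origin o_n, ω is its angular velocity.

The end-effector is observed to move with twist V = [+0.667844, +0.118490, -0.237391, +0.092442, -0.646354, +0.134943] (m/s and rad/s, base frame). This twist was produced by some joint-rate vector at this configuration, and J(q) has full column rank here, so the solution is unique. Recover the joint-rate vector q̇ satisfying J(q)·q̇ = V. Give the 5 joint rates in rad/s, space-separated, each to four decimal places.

-0.6290 -0.1010 -0.0370 -0.6350 0.7430

o_n = [-0.2306, 1.0978, 0.7228]
J₁: ẑ×o_n = [-1.0978, -0.2306, 0.0000], ω = ẑ
J2: z=[-0.9613, 0.2756, 0.0000] o=[0.1599, 0.5575, 0.0000] → [0.1992, 0.6948, -0.4117, -0.9613, 0.2756, 0.0000]
J3: z=[-0.9613, 0.2756, 0.0000] o=[0.1010, 0.6424, 0.2620] → [0.1270, 0.4430, -0.3464, -0.9613, 0.2756, 0.0000]
J4: z=[0.2753, 0.9599, -0.0523] o=[0.1067, 0.6625, 0.6614] → [0.0817, 0.0008, 0.4437, 0.2753, 0.9599, -0.0523]
J5: z=[0.1811, 0.0017, 0.9835] o=[-0.3107, 1.1718, 0.7374] → [0.0727, 0.0814, -0.0135, 0.1811, 0.0017, 0.9835]
q̇ = J⁺·V = [-0.6290, -0.1010, -0.0370, -0.6350, 0.7430]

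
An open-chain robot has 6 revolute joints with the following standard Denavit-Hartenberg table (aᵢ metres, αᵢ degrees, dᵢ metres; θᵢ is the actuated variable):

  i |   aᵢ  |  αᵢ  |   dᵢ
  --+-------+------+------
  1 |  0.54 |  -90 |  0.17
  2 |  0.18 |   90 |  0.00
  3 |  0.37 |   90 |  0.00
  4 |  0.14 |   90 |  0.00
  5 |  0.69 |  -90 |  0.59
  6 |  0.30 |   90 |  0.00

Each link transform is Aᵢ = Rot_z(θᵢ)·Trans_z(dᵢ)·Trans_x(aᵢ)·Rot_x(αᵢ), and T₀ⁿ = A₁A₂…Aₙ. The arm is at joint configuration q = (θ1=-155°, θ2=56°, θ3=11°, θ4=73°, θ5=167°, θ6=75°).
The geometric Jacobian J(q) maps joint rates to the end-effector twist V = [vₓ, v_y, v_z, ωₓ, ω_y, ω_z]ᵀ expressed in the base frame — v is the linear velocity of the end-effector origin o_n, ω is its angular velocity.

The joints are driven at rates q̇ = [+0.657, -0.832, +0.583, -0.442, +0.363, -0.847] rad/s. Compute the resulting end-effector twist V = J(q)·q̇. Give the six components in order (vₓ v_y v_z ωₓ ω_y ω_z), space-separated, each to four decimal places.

-0.0407 -0.7759 -0.0849 -1.2108 0.6837 0.6371

o_n = [-0.3660, -0.0845, -0.7708]
J₁: ẑ×o_n = [0.0845, -0.3660, 0.0000], ω = ẑ
J2: z=[0.4226, -0.9063, 0.0000] o=[-0.4894, -0.2282, 0.1700] → [0.8527, 0.3976, 0.1726, 0.4226, -0.9063, 0.0000]
J3: z=[-0.7514, -0.3504, 0.5592] o=[-0.5806, -0.2708, 0.0208] → [0.1732, -0.4748, -0.0647, -0.7514, -0.3504, 0.5592]
J4: z=[-0.5116, 0.8446, -0.1582] o=[-0.7349, -0.4206, -0.2803] → [-0.3611, -0.3093, -0.4834, -0.5116, 0.8446, -0.1582]
J5: z=[-0.1790, -0.2848, -0.9417] o=[-0.8525, -0.4841, -0.2388] → [0.5278, -0.5534, 0.0671, -0.1790, -0.2848, -0.9417]
J6: z=[0.6875, -0.7209, 0.0874] o=[-0.4725, -0.2161, -1.0185] → [-0.1900, -0.1610, 0.1672, 0.6875, -0.7209, 0.0874]
V = J·q̇ = [-0.0407, -0.7759, -0.0849, -1.2108, 0.6837, 0.6371]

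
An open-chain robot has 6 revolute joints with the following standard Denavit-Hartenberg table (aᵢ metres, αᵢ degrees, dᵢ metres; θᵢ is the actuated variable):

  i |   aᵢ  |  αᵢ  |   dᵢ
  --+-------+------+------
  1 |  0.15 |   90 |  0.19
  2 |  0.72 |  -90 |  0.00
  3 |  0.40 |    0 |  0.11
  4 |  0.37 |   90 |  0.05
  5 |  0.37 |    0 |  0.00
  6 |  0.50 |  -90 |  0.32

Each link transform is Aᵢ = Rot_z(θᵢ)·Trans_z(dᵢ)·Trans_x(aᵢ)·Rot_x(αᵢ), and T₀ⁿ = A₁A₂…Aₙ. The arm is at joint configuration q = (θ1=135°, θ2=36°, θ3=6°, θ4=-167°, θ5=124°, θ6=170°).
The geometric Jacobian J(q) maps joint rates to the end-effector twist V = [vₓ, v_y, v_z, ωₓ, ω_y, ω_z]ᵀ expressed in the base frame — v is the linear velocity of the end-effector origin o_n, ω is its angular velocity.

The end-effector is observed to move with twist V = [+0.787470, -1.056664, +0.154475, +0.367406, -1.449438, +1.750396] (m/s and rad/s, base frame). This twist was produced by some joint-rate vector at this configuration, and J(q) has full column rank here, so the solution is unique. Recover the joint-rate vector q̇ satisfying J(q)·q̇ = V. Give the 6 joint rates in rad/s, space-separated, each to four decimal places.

0.9570 0.8990 0.8400 0.5570 0.9320 0.8280

o_n = [-0.6427, 0.3244, 0.5902]
J₁: ẑ×o_n = [-0.3244, -0.6427, 0.0000], ω = ẑ
J2: z=[0.7071, 0.7071, 0.0000] o=[-0.1061, 0.1061, 0.1900] → [0.2830, -0.2830, 0.5339, 0.7071, 0.7071, 0.0000]
J3: z=[0.4156, -0.4156, 0.8090] o=[-0.5180, 0.5180, 0.6132] → [0.1661, -0.0914, -0.1323, 0.4156, -0.4156, 0.8090]
J4: z=[0.4156, -0.4156, 0.8090] o=[-0.7294, 0.6702, 0.9360] → [0.4235, 0.2138, -0.1077, 0.4156, -0.4156, 0.8090]
J5: z=[-0.4823, -0.8548, -0.1914] o=[-0.4233, 0.5345, 0.7708] → [0.1142, -0.0451, -0.0862, -0.4823, -0.8548, -0.1914]
J6: z=[-0.4823, -0.8548, -0.1914] o=[-0.4553, 0.4713, 1.1340] → [0.4367, -0.2264, -0.0893, -0.4823, -0.8548, -0.1914]
q̇ = J⁺·V = [0.9570, 0.8990, 0.8400, 0.5570, 0.9320, 0.8280]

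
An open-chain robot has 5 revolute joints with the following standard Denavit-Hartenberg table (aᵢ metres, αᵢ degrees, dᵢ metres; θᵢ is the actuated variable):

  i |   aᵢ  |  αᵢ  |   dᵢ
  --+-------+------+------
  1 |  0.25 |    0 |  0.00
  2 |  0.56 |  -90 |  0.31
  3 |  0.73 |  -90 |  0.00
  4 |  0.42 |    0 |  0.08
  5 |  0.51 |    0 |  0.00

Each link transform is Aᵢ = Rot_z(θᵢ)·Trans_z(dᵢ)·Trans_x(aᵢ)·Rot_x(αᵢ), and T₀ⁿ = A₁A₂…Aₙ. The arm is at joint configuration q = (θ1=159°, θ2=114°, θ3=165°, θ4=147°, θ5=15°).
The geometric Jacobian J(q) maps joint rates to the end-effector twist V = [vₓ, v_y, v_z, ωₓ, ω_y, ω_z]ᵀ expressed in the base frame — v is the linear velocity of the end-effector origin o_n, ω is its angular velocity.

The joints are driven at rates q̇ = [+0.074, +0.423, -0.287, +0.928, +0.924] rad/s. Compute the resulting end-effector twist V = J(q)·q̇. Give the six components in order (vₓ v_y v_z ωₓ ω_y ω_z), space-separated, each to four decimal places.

1.5699 -0.5844 0.1543 -0.3117 0.4637 2.2859

o_n = [-0.5856, -0.5727, 0.4150]
J₁: ẑ×o_n = [0.5727, -0.5856, 0.0000], ω = ẑ
J2: z=[0.0000, 0.0000, 1.0000] o=[-0.2334, 0.0896, 0.0000] → [0.6623, -0.3522, 0.0000, 0.0000, 0.0000, 1.0000]
J3: z=[0.9986, 0.0523, 0.0000] o=[-0.2041, -0.4696, 0.3100] → [0.0055, -0.1049, -0.0829, 0.9986, 0.0523, 0.0000]
J4: z=[-0.0135, 0.2585, 0.9659] o=[-0.2410, 0.2345, 0.1211] → [0.8557, -0.3289, 0.1000, -0.0135, 0.2585, 0.9659]
J5: z=[-0.0135, 0.2585, 0.9659] o=[-0.4527, -0.0965, 0.2895] → [0.4923, -0.1266, 0.0408, -0.0135, 0.2585, 0.9659]
V = J·q̇ = [1.5699, -0.5844, 0.1543, -0.3117, 0.4637, 2.2859]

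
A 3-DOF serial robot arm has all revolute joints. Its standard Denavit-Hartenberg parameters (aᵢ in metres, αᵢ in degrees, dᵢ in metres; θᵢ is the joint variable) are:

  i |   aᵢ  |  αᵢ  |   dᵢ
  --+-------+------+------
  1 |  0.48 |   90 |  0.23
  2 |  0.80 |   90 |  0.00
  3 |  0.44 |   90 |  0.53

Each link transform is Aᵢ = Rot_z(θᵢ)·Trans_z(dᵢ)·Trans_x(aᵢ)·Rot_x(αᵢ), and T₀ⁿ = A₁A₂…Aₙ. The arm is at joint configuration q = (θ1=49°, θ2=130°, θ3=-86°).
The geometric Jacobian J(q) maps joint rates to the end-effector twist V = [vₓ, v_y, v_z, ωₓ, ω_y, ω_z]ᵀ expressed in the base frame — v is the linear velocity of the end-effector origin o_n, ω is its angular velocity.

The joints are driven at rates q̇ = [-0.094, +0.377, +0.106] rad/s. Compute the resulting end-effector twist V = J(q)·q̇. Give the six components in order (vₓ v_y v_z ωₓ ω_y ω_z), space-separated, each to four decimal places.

o_n = [-0.1003, 0.5537, 1.2070]
J₁: ẑ×o_n = [-0.5537, -0.1003, 0.0000], ω = ẑ
J2: z=[0.7547, -0.6561, 0.0000] o=[0.3149, 0.3623, 0.2300] → [-0.6410, -0.7374, -0.1280, 0.7547, -0.6561, 0.0000]
J3: z=[0.5026, 0.5781, 0.6428] o=[-0.0225, -0.0258, 0.8428] → [-0.1619, -0.2331, 0.3362, 0.5026, 0.5781, 0.6428]
V = J·q̇ = [-0.2068, -0.2933, -0.0126, 0.3378, -0.1861, -0.0259]

-0.2068 -0.2933 -0.0126 0.3378 -0.1861 -0.0259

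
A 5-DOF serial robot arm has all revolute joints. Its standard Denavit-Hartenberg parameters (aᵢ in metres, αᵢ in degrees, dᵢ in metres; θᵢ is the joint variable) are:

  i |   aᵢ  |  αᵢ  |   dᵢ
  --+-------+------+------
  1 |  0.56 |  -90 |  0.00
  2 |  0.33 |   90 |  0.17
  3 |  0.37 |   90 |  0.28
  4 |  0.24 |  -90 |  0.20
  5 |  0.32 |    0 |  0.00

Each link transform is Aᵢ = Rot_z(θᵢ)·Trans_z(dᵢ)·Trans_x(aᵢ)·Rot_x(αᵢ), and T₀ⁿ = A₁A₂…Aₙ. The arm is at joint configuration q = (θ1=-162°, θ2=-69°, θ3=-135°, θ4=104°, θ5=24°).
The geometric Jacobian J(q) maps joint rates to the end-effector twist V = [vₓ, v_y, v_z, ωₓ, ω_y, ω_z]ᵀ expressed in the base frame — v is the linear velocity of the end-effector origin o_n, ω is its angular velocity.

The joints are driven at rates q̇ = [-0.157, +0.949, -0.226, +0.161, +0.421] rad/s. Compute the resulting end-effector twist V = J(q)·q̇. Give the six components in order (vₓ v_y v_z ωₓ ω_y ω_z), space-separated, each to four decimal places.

-0.4497 -0.1827 0.7436 0.0670 -1.3995 -0.1111

o_n = [0.1522, -0.0019, 0.3882]
J₁: ẑ×o_n = [0.0019, 0.1522, -0.0000], ω = ẑ
J2: z=[0.3090, -0.9511, 0.0000] o=[-0.5326, -0.1730, 0.0000] → [-0.3692, -0.1200, 0.7042, 0.3090, -0.9511, 0.0000]
J3: z=[0.8879, 0.2885, 0.3584] o=[-0.5925, -0.3713, 0.3081] → [-0.1093, 0.1958, 0.1131, 0.8879, 0.2885, 0.3584]
J4: z=[0.4595, -0.5942, -0.6601] o=[-0.3356, -0.0127, 0.1642] → [-0.1260, -0.4250, 0.2948, 0.4595, -0.5942, -0.6601]
J5: z=[-0.2366, -0.7983, 0.5538] o=[-0.0382, -0.1079, 0.1539] → [-0.2458, 0.1609, 0.1269, -0.2366, -0.7983, 0.5538]
V = J·q̇ = [-0.4497, -0.1827, 0.7436, 0.0670, -1.3995, -0.1111]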